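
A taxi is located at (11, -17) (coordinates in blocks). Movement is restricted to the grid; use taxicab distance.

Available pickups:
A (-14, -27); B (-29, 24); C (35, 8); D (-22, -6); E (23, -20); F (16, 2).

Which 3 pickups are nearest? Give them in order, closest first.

E, F, A

Distances from (11, -17):
A: |-25| + |-10| = 25 + 10 = 35 blocks
B: |-40| + |41| = 40 + 41 = 81 blocks
C: |24| + |25| = 24 + 25 = 49 blocks
D: |-33| + |11| = 33 + 11 = 44 blocks
E: |12| + |-3| = 12 + 3 = 15 blocks
F: |5| + |19| = 5 + 19 = 24 blocks
Sorted: E (15 blocks) < F (24 blocks) < A (35 blocks) < D (44 blocks) < C (49 blocks) < …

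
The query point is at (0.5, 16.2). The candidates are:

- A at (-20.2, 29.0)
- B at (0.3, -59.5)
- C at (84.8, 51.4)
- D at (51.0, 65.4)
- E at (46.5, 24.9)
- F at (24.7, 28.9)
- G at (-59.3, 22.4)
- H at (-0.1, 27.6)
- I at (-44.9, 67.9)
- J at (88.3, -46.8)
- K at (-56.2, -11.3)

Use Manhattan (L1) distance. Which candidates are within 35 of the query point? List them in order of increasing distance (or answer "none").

H, A

Distances from (0.5, 16.2):
A: |-20.7| + |12.8| = 20.7 + 12.8 = 33.5
B: |-0.2| + |-75.7| = 0.2 + 75.7 = 75.9
C: |84.3| + |35.2| = 84.3 + 35.2 = 119.5
D: |50.5| + |49.2| = 50.5 + 49.2 = 99.7
E: |46.0| + |8.7| = 46.0 + 8.7 = 54.7
F: |24.2| + |12.7| = 24.2 + 12.7 = 36.9
G: |-59.8| + |6.2| = 59.8 + 6.2 = 66.0
H: |-0.6| + |11.4| = 0.6 + 11.4 = 12.0
I: |-45.4| + |51.7| = 45.4 + 51.7 = 97.1
J: |87.8| + |-63.0| = 87.8 + 63.0 = 150.8
K: |-56.7| + |-27.5| = 56.7 + 27.5 = 84.2
Threshold 35: H (12.0), A (33.5) are within range.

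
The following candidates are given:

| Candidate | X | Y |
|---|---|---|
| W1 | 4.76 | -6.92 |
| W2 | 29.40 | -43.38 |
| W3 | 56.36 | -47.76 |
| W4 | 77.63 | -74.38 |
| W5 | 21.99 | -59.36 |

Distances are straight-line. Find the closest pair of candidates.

Pairwise distances:
W1–W2: 44.01
W1–W3: 65.81
W1–W4: 99.30
W1–W5: 55.20
W2–W3: 27.31
W2–W4: 57.33
W2–W5: 17.61
W3–W4: 34.07
W3–W5: 36.27
W4–W5: 57.63
Closest pair: W2–W5 at 17.61.

W2 and W5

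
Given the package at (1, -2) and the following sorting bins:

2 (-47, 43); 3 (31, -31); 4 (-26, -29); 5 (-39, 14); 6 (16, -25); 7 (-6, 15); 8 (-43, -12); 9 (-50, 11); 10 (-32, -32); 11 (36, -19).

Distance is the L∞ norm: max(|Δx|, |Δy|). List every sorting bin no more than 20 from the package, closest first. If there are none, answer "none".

Distances from (1, -2):
2: max(|-48|, |45|) = 48
3: max(|30|, |-29|) = 30
4: max(|-27|, |-27|) = 27
5: max(|-40|, |16|) = 40
6: max(|15|, |-23|) = 23
7: max(|-7|, |17|) = 17
8: max(|-44|, |-10|) = 44
9: max(|-51|, |13|) = 51
10: max(|-33|, |-30|) = 33
11: max(|35|, |-17|) = 35
Threshold 20: 7 (17) is within range.

7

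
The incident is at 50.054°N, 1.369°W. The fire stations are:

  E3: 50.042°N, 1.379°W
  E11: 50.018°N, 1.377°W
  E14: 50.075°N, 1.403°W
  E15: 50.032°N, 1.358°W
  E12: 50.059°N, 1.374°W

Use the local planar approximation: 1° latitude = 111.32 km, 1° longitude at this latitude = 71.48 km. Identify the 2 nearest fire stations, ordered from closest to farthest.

Distances from 50.054°N, 1.369°W:
E3: 1.515 km
E11: 4.048 km
E14: 3.372 km
E15: 2.572 km
E12: 0.661 km
Sorted: E12 (0.661 km) < E3 (1.515 km) < E15 (2.572 km) < E14 (3.372 km) < …

E12, E3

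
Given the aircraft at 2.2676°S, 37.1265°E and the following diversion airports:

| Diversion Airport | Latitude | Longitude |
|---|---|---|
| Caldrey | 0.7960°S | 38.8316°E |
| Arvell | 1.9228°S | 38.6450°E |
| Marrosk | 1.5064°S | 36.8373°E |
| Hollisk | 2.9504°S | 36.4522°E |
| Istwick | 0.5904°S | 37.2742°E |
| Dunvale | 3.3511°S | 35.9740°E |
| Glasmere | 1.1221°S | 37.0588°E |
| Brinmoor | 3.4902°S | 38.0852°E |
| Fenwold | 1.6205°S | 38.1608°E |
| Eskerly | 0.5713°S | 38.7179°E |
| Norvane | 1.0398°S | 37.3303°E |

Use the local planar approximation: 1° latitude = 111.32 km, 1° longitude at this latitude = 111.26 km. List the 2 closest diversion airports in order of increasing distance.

Marrosk, Hollisk

Distances from 2.2676°S, 37.1265°E:
Caldrey: √((1.4716·111.32)² + (1.7051·111.26)²) = √(26836.504874 + 35989.666313) = 250.6515 km
Arvell: √((0.3448·111.32)² + (1.5185·111.26)²) = √(1473.265129 + 28543.531452) = 173.2536 km
Marrosk: √((0.7612·111.32)² + (-0.2892·111.26)²) = √(7180.322563 + 1035.320202) = 90.6402 km
Hollisk: √((-0.6828·111.32)² + (-0.6743·111.26)²) = √(5777.413078 + 5628.393212) = 106.7980 km
Istwick: √((1.6772·111.32)² + (0.1477·111.26)²) = √(34859.094588 + 270.046841) = 187.4277 km
Dunvale: √((-1.0835·111.32)² + (-1.1525·111.26)²) = √(14548.031296 + 16442.201997) = 176.0404 km
Glasmere: √((1.1455·111.32)² + (-0.0677·111.26)²) = √(16260.600591 + 56.735573) = 127.7393 km
Brinmoor: √((-1.2226·111.32)² + (0.9587·111.26)²) = √(18523.164270 + 11377.414118) = 172.9178 km
Fenwold: √((0.6471·111.32)² + (1.0343·111.26)²) = √(5189.066005 + 13242.535949) = 135.7630 km
Eskerly: √((1.6963·111.32)² + (1.5914·111.26)²) = √(35657.568033 + 31349.947556) = 258.8581 km
Norvane: √((1.2278·111.32)² + (0.2038·111.26)²) = √(18681.065940 + 514.146011) = 138.5468 km
Sorted: Marrosk (90.6402 km) < Hollisk (106.7980 km) < Glasmere (127.7393 km) < Fenwold (135.7630 km) < …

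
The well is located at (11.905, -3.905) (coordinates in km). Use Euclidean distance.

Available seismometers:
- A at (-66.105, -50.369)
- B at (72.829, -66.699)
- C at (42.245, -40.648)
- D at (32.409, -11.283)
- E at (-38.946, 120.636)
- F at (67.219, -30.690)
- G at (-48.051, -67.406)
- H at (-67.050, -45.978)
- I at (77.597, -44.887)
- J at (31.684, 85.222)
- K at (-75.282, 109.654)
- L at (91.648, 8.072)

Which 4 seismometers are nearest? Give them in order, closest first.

D, C, F, I

Distances from (11.905, -3.905):
A: √((-78.010)² + (-46.464)²) = √(6085.56010 + 2158.90330) = 90.799 km
B: √((60.924)² + (-62.794)²) = √(3711.73378 + 3943.08644) = 87.492 km
C: √((30.340)² + (-36.743)²) = √(920.51560 + 1350.04805) = 47.650 km
D: √((20.504)² + (-7.378)²) = √(420.41402 + 54.43488) = 21.791 km
E: √((-50.851)² + (124.541)²) = √(2585.82420 + 15510.46068) = 134.522 km
F: √((55.314)² + (-26.785)²) = √(3059.63860 + 717.43623) = 61.458 km
G: √((-59.956)² + (-63.501)²) = √(3594.72194 + 4032.37700) = 87.333 km
H: √((-78.955)² + (-42.073)²) = √(6233.89203 + 1770.13733) = 89.465 km
I: √((65.692)² + (-40.982)²) = √(4315.43886 + 1679.52432) = 77.427 km
J: √((19.779)² + (89.127)²) = √(391.20884 + 7943.62213) = 91.295 km
K: √((-87.187)² + (113.559)²) = √(7601.57297 + 12895.64648) = 143.169 km
L: √((79.743)² + (11.977)²) = √(6358.94605 + 143.44853) = 80.637 km
Sorted: D (21.791 km) < C (47.650 km) < F (61.458 km) < I (77.427 km) < L (80.637 km) < G (87.333 km) < …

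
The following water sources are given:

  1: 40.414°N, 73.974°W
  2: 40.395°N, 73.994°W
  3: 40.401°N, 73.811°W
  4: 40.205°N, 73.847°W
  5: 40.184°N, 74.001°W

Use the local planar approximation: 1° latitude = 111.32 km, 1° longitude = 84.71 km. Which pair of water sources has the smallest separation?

1 and 2

Pairwise distances:
1–2: √((-0.019·111.32)² + (-0.020·84.71)²) = √(4.47356 + 2.87031) = 2.710 km
1–3: √((-0.013·111.32)² + (0.163·84.71)²) = √(2.09427 + 190.65341) = 13.883 km
1–4: √((-0.209·111.32)² + (0.127·84.71)²) = √(541.30117 + 115.73822) = 25.633 km
1–5: √((-0.230·111.32)² + (-0.027·84.71)²) = √(655.54433 + 5.23115) = 25.706 km
2–3: √((0.006·111.32)² + (0.183·84.71)²) = √(0.44612 + 240.30983) = 15.516 km
2–4: √((-0.190·111.32)² + (0.147·84.71)²) = √(447.35634 + 155.06152) = 24.544 km
2–5: √((-0.211·111.32)² + (-0.007·84.71)²) = √(551.71057 + 0.35161) = 23.496 km
3–4: √((-0.196·111.32)² + (-0.036·84.71)²) = √(476.05654 + 9.29982) = 22.031 km
3–5: √((-0.217·111.32)² + (-0.190·84.71)²) = √(583.53359 + 259.04581) = 29.027 km
4–5: √((-0.021·111.32)² + (-0.154·84.71)²) = √(5.46493 + 170.18090) = 13.253 km
Closest pair: 1–2 at 2.710 km.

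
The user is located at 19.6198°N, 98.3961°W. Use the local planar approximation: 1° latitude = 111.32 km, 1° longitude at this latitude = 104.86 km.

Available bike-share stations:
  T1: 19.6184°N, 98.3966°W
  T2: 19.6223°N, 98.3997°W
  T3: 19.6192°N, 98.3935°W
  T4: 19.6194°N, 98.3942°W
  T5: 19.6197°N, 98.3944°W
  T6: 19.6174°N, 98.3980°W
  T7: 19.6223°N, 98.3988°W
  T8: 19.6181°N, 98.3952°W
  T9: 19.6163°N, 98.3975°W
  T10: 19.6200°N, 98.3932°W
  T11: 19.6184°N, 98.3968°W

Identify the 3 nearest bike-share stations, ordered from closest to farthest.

Distances from 19.6198°N, 98.3961°W:
T1: √((-0.0014·111.32)² + (-0.0005·104.86)²) = √(0.024289 + 0.002749) = 0.1644 km
T2: √((0.0025·111.32)² + (-0.0036·104.86)²) = √(0.077451 + 0.142503) = 0.4690 km
T3: √((-0.0006·111.32)² + (0.0026·104.86)²) = √(0.004461 + 0.074330) = 0.2807 km
T4: √((-0.0004·111.32)² + (0.0019·104.86)²) = √(0.001983 + 0.039694) = 0.2041 km
T5: √((-0.0001·111.32)² + (0.0017·104.86)²) = √(0.000124 + 0.031777) = 0.1786 km
T6: √((-0.0024·111.32)² + (-0.0019·104.86)²) = √(0.071379 + 0.039694) = 0.3333 km
T7: √((0.0025·111.32)² + (-0.0027·104.86)²) = √(0.077451 + 0.080158) = 0.3970 km
T8: √((-0.0017·111.32)² + (0.0009·104.86)²) = √(0.035813 + 0.008906) = 0.2115 km
T9: √((-0.0035·111.32)² + (-0.0014·104.86)²) = √(0.151804 + 0.021551) = 0.4164 km
T10: √((0.0002·111.32)² + (0.0029·104.86)²) = √(0.000496 + 0.092473) = 0.3049 km
T11: √((-0.0014·111.32)² + (-0.0007·104.86)²) = √(0.024289 + 0.005388) = 0.1723 km
Sorted: T1 (0.1644 km) < T11 (0.1723 km) < T5 (0.1786 km) < T4 (0.2041 km) < T8 (0.2115 km) < …

T1, T11, T5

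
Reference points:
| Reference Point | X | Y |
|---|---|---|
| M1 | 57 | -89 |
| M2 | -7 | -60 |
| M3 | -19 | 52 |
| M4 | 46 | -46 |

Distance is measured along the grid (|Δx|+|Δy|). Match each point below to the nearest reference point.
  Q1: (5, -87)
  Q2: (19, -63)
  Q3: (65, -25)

Q1 at (5, -87):
  M1: 54
  M2: 39
  M3: 163
  M4: 82
  → nearest: M2 (39)
Q2 at (19, -63):
  M1: 64
  M2: 29
  M3: 153
  M4: 44
  → nearest: M2 (29)
Q3 at (65, -25):
  M1: 72
  M2: 107
  M3: 161
  M4: 40
  → nearest: M4 (40)

Q1→M2; Q2→M2; Q3→M4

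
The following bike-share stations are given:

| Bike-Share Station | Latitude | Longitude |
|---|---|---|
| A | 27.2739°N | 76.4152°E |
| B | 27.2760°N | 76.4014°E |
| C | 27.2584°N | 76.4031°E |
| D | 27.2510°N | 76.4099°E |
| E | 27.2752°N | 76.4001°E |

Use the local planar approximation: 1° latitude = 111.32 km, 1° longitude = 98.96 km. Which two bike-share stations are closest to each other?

B and E

Pairwise distances:
A–B: √((0.0021·111.32)² + (-0.0138·98.96)²) = √(0.054649 + 1.864994) = 1.3855 km
A–C: √((-0.0155·111.32)² + (-0.0121·98.96)²) = √(2.977212 + 1.433805) = 2.1002 km
A–D: √((-0.0229·111.32)² + (-0.0053·98.96)²) = √(6.498563 + 0.275088) = 2.6026 km
A–E: √((0.0013·111.32)² + (-0.0151·98.96)²) = √(0.020943 + 2.232921) = 1.5013 km
B–C: √((-0.0176·111.32)² + (0.0017·98.96)²) = √(3.838590 + 0.028302) = 1.9664 km
B–D: √((-0.0250·111.32)² + (0.0085·98.96)²) = √(7.745089 + 0.707550) = 2.9073 km
B–E: √((-0.0008·111.32)² + (-0.0013·98.96)²) = √(0.007931 + 0.016550) = 0.1565 km
C–D: √((-0.0074·111.32)² + (0.0068·98.96)²) = √(0.678594 + 0.452832) = 1.0637 km
C–E: √((0.0168·111.32)² + (-0.0030·98.96)²) = √(3.497558 + 0.088138) = 1.8936 km
D–E: √((0.0242·111.32)² + (-0.0098·98.96)²) = √(7.257334 + 0.940528) = 2.8632 km
Closest pair: B–E at 0.1565 km.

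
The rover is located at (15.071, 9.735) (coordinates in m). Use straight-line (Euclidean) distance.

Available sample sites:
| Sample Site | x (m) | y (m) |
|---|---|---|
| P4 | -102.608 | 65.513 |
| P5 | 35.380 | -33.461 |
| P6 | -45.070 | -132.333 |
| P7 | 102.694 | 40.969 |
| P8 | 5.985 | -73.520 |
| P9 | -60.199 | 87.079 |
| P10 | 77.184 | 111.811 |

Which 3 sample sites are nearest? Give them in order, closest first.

Distances from (15.071, 9.735):
P4: 130.229 m
P5: 47.732 m
P6: 154.273 m
P7: 93.023 m
P8: 83.749 m
P9: 107.924 m
P10: 119.489 m
Sorted: P5 (47.732 m) < P8 (83.749 m) < P7 (93.023 m) < P9 (107.924 m) < P10 (119.489 m) < …

P5, P8, P7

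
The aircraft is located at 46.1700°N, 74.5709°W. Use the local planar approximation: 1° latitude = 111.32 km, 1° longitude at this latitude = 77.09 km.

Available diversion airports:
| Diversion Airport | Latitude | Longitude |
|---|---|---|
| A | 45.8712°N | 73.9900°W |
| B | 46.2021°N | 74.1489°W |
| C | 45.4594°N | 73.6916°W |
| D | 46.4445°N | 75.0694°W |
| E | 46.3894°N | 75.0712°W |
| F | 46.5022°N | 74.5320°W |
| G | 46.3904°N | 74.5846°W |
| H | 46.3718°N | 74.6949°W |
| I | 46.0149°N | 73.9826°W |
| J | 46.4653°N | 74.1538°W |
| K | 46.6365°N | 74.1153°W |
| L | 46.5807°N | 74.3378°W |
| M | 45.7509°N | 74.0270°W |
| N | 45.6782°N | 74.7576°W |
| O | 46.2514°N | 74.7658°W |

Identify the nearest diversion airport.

O

Distances from 46.1700°N, 74.5709°W:
A: 55.7833 km
B: 32.7276 km
C: 104.1743 km
D: 49.0975 km
E: 45.6510 km
F: 37.1019 km
G: 24.5576 km
H: 24.4136 km
I: 48.5275 km
J: 45.9839 km
K: 62.6927 km
L: 49.1238 km
M: 62.7270 km
N: 56.6074 km
O: 17.5458 km
Minimum: O at 17.5458 km.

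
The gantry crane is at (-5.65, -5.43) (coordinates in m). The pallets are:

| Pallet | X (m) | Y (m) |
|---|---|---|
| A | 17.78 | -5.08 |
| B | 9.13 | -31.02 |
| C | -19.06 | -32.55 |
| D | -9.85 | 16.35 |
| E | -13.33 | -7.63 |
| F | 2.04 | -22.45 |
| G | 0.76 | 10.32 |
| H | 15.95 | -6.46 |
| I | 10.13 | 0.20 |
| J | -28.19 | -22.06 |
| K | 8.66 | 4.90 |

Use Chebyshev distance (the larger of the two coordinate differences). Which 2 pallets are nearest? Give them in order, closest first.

Distances from (-5.65, -5.43):
A: max(|23.43|, |0.35|) = 23.43 m
B: max(|14.78|, |-25.59|) = 25.59 m
C: max(|-13.41|, |-27.12|) = 27.12 m
D: max(|-4.20|, |21.78|) = 21.78 m
E: max(|-7.68|, |-2.20|) = 7.68 m
F: max(|7.69|, |-17.02|) = 17.02 m
G: max(|6.41|, |15.75|) = 15.75 m
H: max(|21.60|, |-1.03|) = 21.60 m
I: max(|15.78|, |5.63|) = 15.78 m
J: max(|-22.54|, |-16.63|) = 22.54 m
K: max(|14.31|, |10.33|) = 14.31 m
Sorted: E (7.68 m) < K (14.31 m) < G (15.75 m) < I (15.78 m) < …

E, K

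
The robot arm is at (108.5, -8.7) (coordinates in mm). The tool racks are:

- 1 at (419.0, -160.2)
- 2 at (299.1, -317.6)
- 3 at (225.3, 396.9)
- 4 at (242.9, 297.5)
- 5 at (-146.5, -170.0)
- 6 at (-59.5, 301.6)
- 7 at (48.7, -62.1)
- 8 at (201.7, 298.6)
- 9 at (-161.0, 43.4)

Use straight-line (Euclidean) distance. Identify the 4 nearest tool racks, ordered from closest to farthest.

Distances from (108.5, -8.7):
1: √((310.5)² + (-151.5)²) = √(96410.250 + 22952.250) = 345.5 mm
2: √((190.6)² + (-308.9)²) = √(36328.360 + 95419.210) = 363.0 mm
3: √((116.8)² + (405.6)²) = √(13642.240 + 164511.360) = 422.1 mm
4: √((134.4)² + (306.2)²) = √(18063.360 + 93758.440) = 334.4 mm
5: √((-255.0)² + (-161.3)²) = √(65025.000 + 26017.690) = 301.7 mm
6: √((-168.0)² + (310.3)²) = √(28224.000 + 96286.090) = 352.9 mm
7: √((-59.8)² + (-53.4)²) = √(3576.040 + 2851.560) = 80.2 mm
8: √((93.2)² + (307.3)²) = √(8686.240 + 94433.290) = 321.1 mm
9: √((-269.5)² + (52.1)²) = √(72630.250 + 2714.410) = 274.5 mm
Sorted: 7 (80.2 mm) < 9 (274.5 mm) < 5 (301.7 mm) < 8 (321.1 mm) < 4 (334.4 mm) < 1 (345.5 mm) < …

7, 9, 5, 8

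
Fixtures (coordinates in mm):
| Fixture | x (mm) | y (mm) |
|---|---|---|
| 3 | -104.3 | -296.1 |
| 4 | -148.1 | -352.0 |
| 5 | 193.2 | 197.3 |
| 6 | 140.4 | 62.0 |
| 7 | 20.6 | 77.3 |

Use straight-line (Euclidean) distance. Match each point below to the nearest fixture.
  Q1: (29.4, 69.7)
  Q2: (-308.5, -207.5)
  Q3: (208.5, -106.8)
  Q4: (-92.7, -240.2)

Q1 at (29.4, 69.7):
  3: 389.5 mm
  4: 457.5 mm
  5: 207.6 mm
  6: 111.3 mm
  7: 11.6 mm
  → nearest: 7 (11.6 mm)
Q2 at (-308.5, -207.5):
  3: 222.6 mm
  4: 215.9 mm
  5: 644.6 mm
  6: 523.6 mm
  7: 435.2 mm
  → nearest: 4 (215.9 mm)
Q3 at (208.5, -106.8):
  3: 365.6 mm
  4: 432.8 mm
  5: 304.5 mm
  6: 182.0 mm
  7: 263.1 mm
  → nearest: 6 (182.0 mm)
Q4 at (-92.7, -240.2):
  3: 57.1 mm
  4: 124.8 mm
  5: 522.6 mm
  6: 381.7 mm
  7: 337.1 mm
  → nearest: 3 (57.1 mm)

Q1→7; Q2→4; Q3→6; Q4→3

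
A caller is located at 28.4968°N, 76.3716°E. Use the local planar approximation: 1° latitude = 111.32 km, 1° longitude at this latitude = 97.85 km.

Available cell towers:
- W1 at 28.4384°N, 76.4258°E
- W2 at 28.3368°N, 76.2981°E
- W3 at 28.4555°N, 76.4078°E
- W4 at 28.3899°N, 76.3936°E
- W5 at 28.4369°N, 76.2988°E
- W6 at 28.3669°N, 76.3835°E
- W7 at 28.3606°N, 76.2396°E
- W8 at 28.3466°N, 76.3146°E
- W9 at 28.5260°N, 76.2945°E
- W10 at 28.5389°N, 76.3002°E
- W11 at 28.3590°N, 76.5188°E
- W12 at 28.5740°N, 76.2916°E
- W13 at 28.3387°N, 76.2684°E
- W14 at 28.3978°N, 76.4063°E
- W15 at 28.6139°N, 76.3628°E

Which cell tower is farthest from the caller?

W11

Distances from 28.4968°N, 76.3716°E:
W1: √((-0.0584·111.32)² + (0.0542·97.85)²) = √(42.264145 + 28.126794) = 8.3899 km
W2: √((-0.1600·111.32)² + (-0.0735·97.85)²) = √(317.238845 + 51.724504) = 19.2084 km
W3: √((-0.0413·111.32)² + (0.0362·97.85)²) = √(21.137153 + 12.546968) = 5.8038 km
W4: √((-0.1069·111.32)² + (0.0220·97.85)²) = √(141.612570 + 4.634117) = 12.0932 km
W5: √((-0.0599·111.32)² + (-0.0728·97.85)²) = √(44.463131 + 50.743967) = 9.7574 km
W6: √((-0.1299·111.32)² + (0.0119·97.85)²) = √(209.105135 + 1.355862) = 14.5073 km
W7: √((-0.1362·111.32)² + (-0.1320·97.85)²) = √(229.879694 + 166.828222) = 19.9175 km
W8: √((-0.1502·111.32)² + (-0.0570·97.85)²) = √(279.567228 + 31.107949) = 17.6260 km
W9: √((0.0292·111.32)² + (-0.0771·97.85)²) = √(10.566036 + 56.915482) = 8.2147 km
W10: √((0.0421·111.32)² + (-0.0714·97.85)²) = √(21.963957 + 48.811043) = 8.4128 km
W11: √((-0.1378·111.32)² + (0.1472·97.85)²) = √(235.312409 + 207.461388) = 21.0422 km
W12: √((0.0772·111.32)² + (-0.0800·97.85)²) = √(73.855186 + 61.277584) = 11.6247 km
W13: √((-0.1581·111.32)² + (-0.1032·97.85)²) = √(309.749158 + 101.972028) = 20.2909 km
W14: √((-0.0990·111.32)² + (0.0347·97.85)²) = √(121.455388 + 11.528707) = 11.5319 km
W15: √((0.1171·111.32)² + (-0.0088·97.85)²) = √(169.926137 + 0.741459) = 13.0640 km
Maximum: W11 at 21.0422 km.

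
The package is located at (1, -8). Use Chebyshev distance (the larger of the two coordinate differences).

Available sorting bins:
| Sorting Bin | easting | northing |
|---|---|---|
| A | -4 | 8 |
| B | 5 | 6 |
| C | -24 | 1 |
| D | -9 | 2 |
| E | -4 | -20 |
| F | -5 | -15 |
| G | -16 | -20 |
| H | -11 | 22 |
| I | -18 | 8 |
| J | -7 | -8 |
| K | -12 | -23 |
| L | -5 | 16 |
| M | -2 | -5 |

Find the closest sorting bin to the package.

M

Distances from (1, -8):
A: max(|-5|, |16|) = 16
B: max(|4|, |14|) = 14
C: max(|-25|, |9|) = 25
D: max(|-10|, |10|) = 10
E: max(|-5|, |-12|) = 12
F: max(|-6|, |-7|) = 7
G: max(|-17|, |-12|) = 17
H: max(|-12|, |30|) = 30
I: max(|-19|, |16|) = 19
J: max(|-8|, |0|) = 8
K: max(|-13|, |-15|) = 15
L: max(|-6|, |24|) = 24
M: max(|-3|, |3|) = 3
Minimum: M at 3.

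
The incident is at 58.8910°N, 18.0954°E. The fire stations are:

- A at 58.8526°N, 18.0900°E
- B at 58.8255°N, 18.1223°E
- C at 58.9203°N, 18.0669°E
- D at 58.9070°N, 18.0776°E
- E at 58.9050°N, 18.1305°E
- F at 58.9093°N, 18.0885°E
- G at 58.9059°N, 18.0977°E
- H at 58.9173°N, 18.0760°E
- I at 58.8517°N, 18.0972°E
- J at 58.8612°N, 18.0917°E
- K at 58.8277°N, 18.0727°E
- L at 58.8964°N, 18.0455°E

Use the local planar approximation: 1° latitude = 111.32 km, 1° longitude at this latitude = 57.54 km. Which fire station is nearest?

Distances from 58.8910°N, 18.0954°E:
A: 4.2860 km
B: 7.4539 km
C: 3.6507 km
D: 2.0546 km
E: 2.5511 km
F: 2.0755 km
G: 1.6639 km
H: 3.1333 km
I: 4.3761 km
J: 3.3242 km
K: 7.1666 km
L: 2.9335 km
Minimum: G at 1.6639 km.

G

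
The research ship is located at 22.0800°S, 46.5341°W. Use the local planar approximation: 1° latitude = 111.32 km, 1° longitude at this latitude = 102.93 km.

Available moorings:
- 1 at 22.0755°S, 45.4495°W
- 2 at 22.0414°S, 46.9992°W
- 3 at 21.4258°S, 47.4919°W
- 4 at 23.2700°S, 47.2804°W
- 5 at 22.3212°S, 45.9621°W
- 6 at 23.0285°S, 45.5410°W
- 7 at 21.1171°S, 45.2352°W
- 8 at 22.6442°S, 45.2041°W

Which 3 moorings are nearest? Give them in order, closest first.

2, 5, 1

Distances from 22.0800°S, 46.5341°W:
1: √((0.0045·111.32)² + (1.0846·102.93)²) = √(0.250941 + 12463.015804) = 111.6390 km
2: √((0.0386·111.32)² + (-0.4651·102.93)²) = √(18.463796 + 2291.799522) = 48.0652 km
3: √((0.6542·111.32)² + (-0.9578·102.93)²) = √(5303.559859 + 9719.269195) = 122.5677 km
4: √((-1.1900·111.32)² + (-0.7463·102.93)²) = √(17548.512853 + 5900.799100) = 153.1317 km
5: √((-0.2412·111.32)² + (0.5720·102.93)²) = √(720.943121 + 3466.378666) = 64.7095 km
6: √((-0.9485·111.32)² + (0.9931·102.93)²) = √(11148.618792 + 10448.884037) = 146.9609 km
7: √((0.9629·111.32)² + (1.2989·102.93)²) = √(11489.702103 + 17874.560788) = 171.3600 km
8: √((-0.5642·111.32)² + (1.3300·102.93)²) = √(3944.687092 + 18740.761230) = 150.6169 km
Sorted: 2 (48.0652 km) < 5 (64.7095 km) < 1 (111.6390 km) < 3 (122.5677 km) < 6 (146.9609 km) < …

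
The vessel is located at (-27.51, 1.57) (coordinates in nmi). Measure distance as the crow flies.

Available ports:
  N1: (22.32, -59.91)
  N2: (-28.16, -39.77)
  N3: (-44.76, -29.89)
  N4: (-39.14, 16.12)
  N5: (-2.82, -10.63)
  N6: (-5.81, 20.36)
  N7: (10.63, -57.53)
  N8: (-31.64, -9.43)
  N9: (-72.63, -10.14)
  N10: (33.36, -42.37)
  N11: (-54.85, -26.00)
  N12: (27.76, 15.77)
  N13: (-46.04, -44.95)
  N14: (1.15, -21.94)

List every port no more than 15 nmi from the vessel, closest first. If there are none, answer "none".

Distances from (-27.51, 1.57):
N1: √((49.83)² + (-61.48)²) = √(2483.0289 + 3779.7904) = 79.14 nmi
N2: √((-0.65)² + (-41.34)²) = √(0.4225 + 1708.9956) = 41.35 nmi
N3: √((-17.25)² + (-31.46)²) = √(297.5625 + 989.7316) = 35.88 nmi
N4: √((-11.63)² + (14.55)²) = √(135.2569 + 211.7025) = 18.63 nmi
N5: √((24.69)² + (-12.20)²) = √(609.5961 + 148.8400) = 27.54 nmi
N6: √((21.70)² + (18.79)²) = √(470.8900 + 353.0641) = 28.70 nmi
N7: √((38.14)² + (-59.10)²) = √(1454.6596 + 3492.8100) = 70.34 nmi
N8: √((-4.13)² + (-11.00)²) = √(17.0569 + 121.0000) = 11.75 nmi
N9: √((-45.12)² + (-11.71)²) = √(2035.8144 + 137.1241) = 46.61 nmi
N10: √((60.87)² + (-43.94)²) = √(3705.1569 + 1930.7236) = 75.07 nmi
N11: √((-27.34)² + (-27.57)²) = √(747.4756 + 760.1049) = 38.83 nmi
N12: √((55.27)² + (14.20)²) = √(3054.7729 + 201.6400) = 57.06 nmi
N13: √((-18.53)² + (-46.52)²) = √(343.3609 + 2164.1104) = 50.07 nmi
N14: √((28.66)² + (-23.51)²) = √(821.3956 + 552.7201) = 37.07 nmi
Threshold 15 nmi: N8 (11.75 nmi) is within range.

N8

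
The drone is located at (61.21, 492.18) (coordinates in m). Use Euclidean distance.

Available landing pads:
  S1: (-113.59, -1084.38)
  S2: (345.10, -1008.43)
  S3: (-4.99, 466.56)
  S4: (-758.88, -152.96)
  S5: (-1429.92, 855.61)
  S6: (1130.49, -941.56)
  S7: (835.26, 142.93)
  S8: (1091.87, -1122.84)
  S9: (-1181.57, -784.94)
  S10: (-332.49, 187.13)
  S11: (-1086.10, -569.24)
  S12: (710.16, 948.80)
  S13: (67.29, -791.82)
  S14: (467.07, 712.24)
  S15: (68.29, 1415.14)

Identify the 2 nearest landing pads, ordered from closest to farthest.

Distances from (61.21, 492.18):
S1: √((-174.80)² + (-1576.56)²) = √(30555.0400 + 2485541.4336) = 1586.22 m
S2: √((283.89)² + (-1500.61)²) = √(80593.5321 + 2251830.3721) = 1527.23 m
S3: √((-66.20)² + (-25.62)²) = √(4382.4400 + 656.3844) = 70.98 m
S4: √((-820.09)² + (-645.14)²) = √(672547.6081 + 416205.6196) = 1043.43 m
S5: √((-1491.13)² + (363.43)²) = √(2223468.6769 + 132081.3649) = 1534.78 m
S6: √((1069.28)² + (-1433.74)²) = √(1143359.7184 + 2055610.3876) = 1788.57 m
S7: √((774.05)² + (-349.25)²) = √(599153.4025 + 121975.5625) = 849.19 m
S8: √((1030.66)² + (-1615.02)²) = √(1062260.0356 + 2608289.6004) = 1915.87 m
S9: √((-1242.78)² + (-1277.12)²) = √(1544502.1284 + 1631035.4944) = 1782.00 m
S10: √((-393.70)² + (-305.05)²) = √(154999.6900 + 93055.5025) = 498.05 m
S11: √((-1147.31)² + (-1061.42)²) = √(1316320.2361 + 1126612.4164) = 1562.99 m
S12: √((648.95)² + (456.62)²) = √(421136.1025 + 208501.8244) = 793.50 m
S13: √((6.08)² + (-1284.00)²) = √(36.9664 + 1648656.0000) = 1284.01 m
S14: √((405.86)² + (220.06)²) = √(164722.3396 + 48426.4036) = 461.68 m
S15: √((7.08)² + (922.96)²) = √(50.1264 + 851855.1616) = 922.99 m
Sorted: S3 (70.98 m) < S14 (461.68 m) < S10 (498.05 m) < S12 (793.50 m) < …

S3, S14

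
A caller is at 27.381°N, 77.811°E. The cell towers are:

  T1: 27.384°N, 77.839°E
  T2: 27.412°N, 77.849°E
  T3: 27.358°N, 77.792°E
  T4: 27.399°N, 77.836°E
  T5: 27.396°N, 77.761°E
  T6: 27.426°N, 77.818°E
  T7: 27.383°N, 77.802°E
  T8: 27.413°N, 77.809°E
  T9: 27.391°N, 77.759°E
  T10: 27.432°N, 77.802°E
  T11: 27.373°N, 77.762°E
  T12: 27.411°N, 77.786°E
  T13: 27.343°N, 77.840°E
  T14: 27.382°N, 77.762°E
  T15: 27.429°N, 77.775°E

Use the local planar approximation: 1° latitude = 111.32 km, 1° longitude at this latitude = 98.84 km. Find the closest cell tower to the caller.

Distances from 27.381°N, 77.811°E:
T1: √((0.003·111.32)² + (0.028·98.84)²) = √(0.11153 + 7.65917) = 2.788 km
T2: √((0.031·111.32)² + (0.038·98.84)²) = √(11.90885 + 14.10694) = 5.101 km
T3: √((-0.023·111.32)² + (-0.019·98.84)²) = √(6.55544 + 3.52673) = 3.175 km
T4: √((0.018·111.32)² + (0.025·98.84)²) = √(4.01505 + 6.10584) = 3.181 km
T5: √((0.015·111.32)² + (-0.050·98.84)²) = √(2.78823 + 24.42336) = 5.216 km
T6: √((0.045·111.32)² + (0.007·98.84)²) = √(25.09409 + 0.47870) = 5.057 km
T7: √((0.002·111.32)² + (-0.009·98.84)²) = √(0.04957 + 0.79132) = 0.917 km
T8: √((0.032·111.32)² + (-0.002·98.84)²) = √(12.68955 + 0.03908) = 3.568 km
T9: √((0.010·111.32)² + (-0.052·98.84)²) = √(1.23921 + 26.41631) = 5.259 km
T10: √((0.051·111.32)² + (-0.009·98.84)²) = √(32.23196 + 0.79132) = 5.747 km
T11: √((-0.008·111.32)² + (-0.049·98.84)²) = √(0.79310 + 23.45620) = 4.924 km
T12: √((0.030·111.32)² + (-0.025·98.84)²) = √(11.15293 + 6.10584) = 4.154 km
T13: √((-0.038·111.32)² + (0.029·98.84)²) = √(17.89425 + 8.21602) = 5.110 km
T14: √((0.001·111.32)² + (-0.049·98.84)²) = √(0.01239 + 23.45620) = 4.844 km
T15: √((0.048·111.32)² + (-0.036·98.84)²) = √(28.55150 + 12.66107) = 6.420 km
Minimum: T7 at 0.917 km.

T7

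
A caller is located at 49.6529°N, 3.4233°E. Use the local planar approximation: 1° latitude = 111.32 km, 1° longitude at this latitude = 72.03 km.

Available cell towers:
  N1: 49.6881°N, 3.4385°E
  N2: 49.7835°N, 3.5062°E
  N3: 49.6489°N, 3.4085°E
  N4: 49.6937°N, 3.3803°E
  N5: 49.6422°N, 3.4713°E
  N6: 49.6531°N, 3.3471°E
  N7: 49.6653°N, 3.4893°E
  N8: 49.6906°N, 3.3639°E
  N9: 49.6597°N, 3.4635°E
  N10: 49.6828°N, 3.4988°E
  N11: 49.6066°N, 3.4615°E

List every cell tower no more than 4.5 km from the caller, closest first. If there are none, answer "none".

Distances from 49.6529°N, 3.4233°E:
N1: √((0.0352·111.32)² + (0.0152·72.03)²) = √(15.354360 + 1.198710) = 4.0685 km
N2: √((0.1306·111.32)² + (0.0829·72.03)²) = √(211.364842 + 35.656268) = 15.7169 km
N3: √((-0.0040·111.32)² + (-0.0148·72.03)²) = √(0.198274 + 1.136450) = 1.1553 km
N4: √((0.0408·111.32)² + (-0.0430·72.03)²) = √(20.628456 + 9.593205) = 5.4974 km
N5: √((-0.0107·111.32)² + (0.0480·72.03)²) = √(1.418776 + 11.953891) = 3.6569 km
N6: √((0.0002·111.32)² + (-0.0762·72.03)²) = √(0.000496 + 30.125674) = 5.4887 km
N7: √((0.0124·111.32)² + (0.0660·72.03)²) = √(1.905416 + 22.600326) = 4.9503 km
N8: √((0.0377·111.32)² + (-0.0594·72.03)²) = √(17.612828 + 18.306264) = 5.9933 km
N9: √((0.0068·111.32)² + (0.0402·72.03)²) = √(0.573013 + 8.384534) = 2.9929 km
N10: √((0.0299·111.32)² + (0.0755·72.03)²) = √(11.078699 + 29.574726) = 6.3760 km
N11: √((-0.0463·111.32)² + (0.0382·72.03)²) = √(26.564912 + 7.571005) = 5.8426 km
Threshold 4.5 km: N3 (1.1553 km), N9 (2.9929 km), N5 (3.6569 km), N1 (4.0685 km) are within range.

N3, N9, N5, N1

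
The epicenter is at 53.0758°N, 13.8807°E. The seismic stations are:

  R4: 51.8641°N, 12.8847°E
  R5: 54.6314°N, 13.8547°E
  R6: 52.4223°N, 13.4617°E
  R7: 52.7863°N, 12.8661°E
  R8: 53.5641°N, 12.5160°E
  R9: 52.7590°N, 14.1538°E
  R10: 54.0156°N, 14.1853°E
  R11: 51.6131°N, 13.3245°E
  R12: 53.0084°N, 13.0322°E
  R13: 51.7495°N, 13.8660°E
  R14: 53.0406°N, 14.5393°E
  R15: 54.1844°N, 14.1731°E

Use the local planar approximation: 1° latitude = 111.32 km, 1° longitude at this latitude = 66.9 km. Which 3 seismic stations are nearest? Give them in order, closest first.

R9, R14, R12

Distances from 53.0758°N, 13.8807°E:
R4: 150.4468 km
R5: 173.1781 km
R6: 77.9613 km
R7: 75.1388 km
R8: 106.2551 km
R9: 39.7179 km
R10: 106.5847 km
R11: 167.0253 km
R12: 57.2584 km
R13: 147.6470 km
R14: 44.2342 km
R15: 124.9501 km
Sorted: R9 (39.7179 km) < R14 (44.2342 km) < R12 (57.2584 km) < R7 (75.1388 km) < R6 (77.9613 km) < …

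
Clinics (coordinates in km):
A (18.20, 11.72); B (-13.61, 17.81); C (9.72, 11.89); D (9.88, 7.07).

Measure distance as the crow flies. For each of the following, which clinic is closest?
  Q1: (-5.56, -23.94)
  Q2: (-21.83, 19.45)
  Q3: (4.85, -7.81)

Q1→D; Q2→B; Q3→D

Q1 at (-5.56, -23.94):
  A: 42.85 km
  B: 42.52 km
  C: 38.95 km
  D: 34.64 km
  → nearest: D (34.64 km)
Q2 at (-21.83, 19.45):
  A: 40.77 km
  B: 8.38 km
  C: 32.44 km
  D: 34.04 km
  → nearest: B (8.38 km)
Q3 at (4.85, -7.81):
  A: 23.66 km
  B: 31.58 km
  C: 20.29 km
  D: 15.71 km
  → nearest: D (15.71 km)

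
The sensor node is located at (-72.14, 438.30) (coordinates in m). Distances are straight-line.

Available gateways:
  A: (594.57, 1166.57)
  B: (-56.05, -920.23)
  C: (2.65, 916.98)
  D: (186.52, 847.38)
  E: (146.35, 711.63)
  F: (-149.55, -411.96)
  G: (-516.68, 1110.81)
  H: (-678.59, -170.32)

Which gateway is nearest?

E

Distances from (-72.14, 438.30):
A: 987.36 m
B: 1358.63 m
C: 484.49 m
D: 484.00 m
E: 349.92 m
F: 853.78 m
G: 806.15 m
H: 859.19 m
Minimum: E at 349.92 m.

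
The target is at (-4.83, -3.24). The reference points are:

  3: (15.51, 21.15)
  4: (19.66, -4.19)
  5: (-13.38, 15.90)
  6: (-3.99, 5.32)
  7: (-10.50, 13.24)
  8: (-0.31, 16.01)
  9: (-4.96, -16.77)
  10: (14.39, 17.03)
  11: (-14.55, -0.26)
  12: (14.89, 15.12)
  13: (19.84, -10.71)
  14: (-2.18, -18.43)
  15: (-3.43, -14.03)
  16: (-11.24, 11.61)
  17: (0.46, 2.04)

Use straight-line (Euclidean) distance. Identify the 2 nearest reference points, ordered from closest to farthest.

Distances from (-4.83, -3.24):
3: √((20.34)² + (24.39)²) = √(413.7156 + 594.8721) = 31.76
4: √((24.49)² + (-0.95)²) = √(599.7601 + 0.9025) = 24.51
5: √((-8.55)² + (19.14)²) = √(73.1025 + 366.3396) = 20.96
6: √((0.84)² + (8.56)²) = √(0.7056 + 73.2736) = 8.60
7: √((-5.67)² + (16.48)²) = √(32.1489 + 271.5904) = 17.43
8: √((4.52)² + (19.25)²) = √(20.4304 + 370.5625) = 19.77
9: √((-0.13)² + (-13.53)²) = √(0.0169 + 183.0609) = 13.53
10: √((19.22)² + (20.27)²) = √(369.4084 + 410.8729) = 27.93
11: √((-9.72)² + (2.98)²) = √(94.4784 + 8.8804) = 10.17
12: √((19.72)² + (18.36)²) = √(388.8784 + 337.0896) = 26.94
13: √((24.67)² + (-7.47)²) = √(608.6089 + 55.8009) = 25.78
14: √((2.65)² + (-15.19)²) = √(7.0225 + 230.7361) = 15.42
15: √((1.40)² + (-10.79)²) = √(1.9600 + 116.4241) = 10.88
16: √((-6.41)² + (14.85)²) = √(41.0881 + 220.5225) = 16.17
17: √((5.29)² + (5.28)²) = √(27.9841 + 27.8784) = 7.47
Sorted: 17 (7.47) < 6 (8.60) < 11 (10.17) < 15 (10.88) < …

17, 6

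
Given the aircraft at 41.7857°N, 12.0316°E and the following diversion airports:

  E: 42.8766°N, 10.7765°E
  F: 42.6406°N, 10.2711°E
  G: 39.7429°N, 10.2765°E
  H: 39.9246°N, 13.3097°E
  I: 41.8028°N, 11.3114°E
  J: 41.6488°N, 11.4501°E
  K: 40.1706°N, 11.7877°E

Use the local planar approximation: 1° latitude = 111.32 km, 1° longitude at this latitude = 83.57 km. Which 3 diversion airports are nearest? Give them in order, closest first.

Distances from 41.7857°N, 12.0316°E:
E: 160.4652 km
F: 175.2216 km
G: 270.6030 km
H: 233.0904 km
I: 60.2172 km
J: 50.9295 km
K: 180.9446 km
Sorted: J (50.9295 km) < I (60.2172 km) < E (160.4652 km) < F (175.2216 km) < K (180.9446 km) < …

J, I, E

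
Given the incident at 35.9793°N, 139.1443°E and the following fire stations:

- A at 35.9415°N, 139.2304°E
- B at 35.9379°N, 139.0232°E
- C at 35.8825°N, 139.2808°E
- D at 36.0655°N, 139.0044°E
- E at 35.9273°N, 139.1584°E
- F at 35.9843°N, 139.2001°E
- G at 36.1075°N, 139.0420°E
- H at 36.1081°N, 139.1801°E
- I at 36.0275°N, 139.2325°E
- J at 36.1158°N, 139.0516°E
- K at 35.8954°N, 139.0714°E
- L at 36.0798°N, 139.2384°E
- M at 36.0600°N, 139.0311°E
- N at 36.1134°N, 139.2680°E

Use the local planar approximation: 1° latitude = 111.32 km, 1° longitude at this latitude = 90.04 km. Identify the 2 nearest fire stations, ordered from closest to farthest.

Distances from 35.9793°N, 139.1443°E:
A: 8.8208 km
B: 11.8378 km
C: 16.3454 km
D: 15.8352 km
E: 5.9262 km
F: 5.0550 km
G: 16.9856 km
H: 14.6959 km
I: 9.5842 km
J: 17.3367 km
K: 11.4156 km
L: 14.0339 km
M: 13.5864 km
N: 18.6252 km
Sorted: F (5.0550 km) < E (5.9262 km) < A (8.8208 km) < I (9.5842 km) < …

F, E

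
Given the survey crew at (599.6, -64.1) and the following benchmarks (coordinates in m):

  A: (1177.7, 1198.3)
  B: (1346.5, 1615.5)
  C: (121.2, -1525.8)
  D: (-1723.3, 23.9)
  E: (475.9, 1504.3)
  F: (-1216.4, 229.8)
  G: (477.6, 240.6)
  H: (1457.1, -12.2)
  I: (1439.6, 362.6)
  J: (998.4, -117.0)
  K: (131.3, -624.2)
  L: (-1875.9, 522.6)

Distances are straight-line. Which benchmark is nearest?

Distances from (599.6, -64.1):
A: 1388.5 m
B: 1838.2 m
C: 1538.0 m
D: 2324.6 m
E: 1573.3 m
F: 1839.6 m
G: 328.2 m
H: 859.1 m
I: 942.2 m
J: 402.3 m
K: 730.1 m
L: 2544.1 m
Minimum: G at 328.2 m.

G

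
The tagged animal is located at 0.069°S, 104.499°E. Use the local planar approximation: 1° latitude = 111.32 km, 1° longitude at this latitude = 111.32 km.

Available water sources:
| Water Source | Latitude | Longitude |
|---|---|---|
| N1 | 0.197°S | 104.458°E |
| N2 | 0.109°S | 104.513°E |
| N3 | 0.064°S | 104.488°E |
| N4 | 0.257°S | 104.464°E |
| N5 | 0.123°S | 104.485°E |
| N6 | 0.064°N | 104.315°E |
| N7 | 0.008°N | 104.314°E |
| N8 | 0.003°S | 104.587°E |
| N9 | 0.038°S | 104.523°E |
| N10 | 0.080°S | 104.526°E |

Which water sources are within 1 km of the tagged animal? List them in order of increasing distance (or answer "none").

none

Distances from 0.069°S, 104.499°E:
N1: 14.962 km
N2: 4.718 km
N3: 1.345 km
N4: 21.288 km
N5: 6.210 km
N6: 25.274 km
N7: 22.307 km
N8: 12.245 km
N9: 4.364 km
N10: 3.246 km
Threshold 1 km: none within range.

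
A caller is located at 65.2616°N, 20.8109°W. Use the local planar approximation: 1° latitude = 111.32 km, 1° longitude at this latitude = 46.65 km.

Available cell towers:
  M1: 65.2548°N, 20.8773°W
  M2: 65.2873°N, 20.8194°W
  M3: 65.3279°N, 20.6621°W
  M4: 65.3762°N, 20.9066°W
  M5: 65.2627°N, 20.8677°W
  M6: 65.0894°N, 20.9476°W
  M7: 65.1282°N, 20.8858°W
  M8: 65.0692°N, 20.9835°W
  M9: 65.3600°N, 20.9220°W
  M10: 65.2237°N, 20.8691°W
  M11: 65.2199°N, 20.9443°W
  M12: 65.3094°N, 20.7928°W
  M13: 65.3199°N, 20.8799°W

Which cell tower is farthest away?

M8

Distances from 65.2616°N, 20.8109°W:
M1: √((-0.0068·111.32)² + (-0.0664·46.65)²) = √(0.573013 + 9.594878) = 3.1887 km
M2: √((0.0257·111.32)² + (-0.0085·46.65)²) = √(8.184886 + 0.157232) = 2.8883 km
M3: √((0.0663·111.32)² + (0.1488·46.65)²) = √(54.472016 + 48.184700) = 10.1320 km
M4: √((0.1146·111.32)² + (-0.0957·46.65)²) = √(162.747989 + 19.930912) = 13.5159 km
M5: √((0.0011·111.32)² + (-0.0568·46.65)²) = √(0.014994 + 7.021016) = 2.6525 km
M6: √((-0.1722·111.32)² + (-0.1367·46.65)²) = √(367.462216 + 40.666830) = 20.2022 km
M7: √((-0.1334·111.32)² + (-0.0749·46.65)²) = √(220.525114 + 12.208630) = 15.2556 km
M8: √((-0.1924·111.32)² + (-0.1726·46.65)²) = √(458.729353 + 64.831322) = 22.8814 km
M9: √((0.0984·111.32)² + (-0.1111·46.65)²) = √(119.987662 + 26.861571) = 12.1181 km
M10: √((-0.0379·111.32)² + (-0.0582·46.65)²) = √(17.800197 + 7.371388) = 5.0171 km
M11: √((-0.0417·111.32)² + (-0.1334·46.65)²) = √(21.548572 + 38.727098) = 7.7637 km
M12: √((0.0478·111.32)² + (0.0181·46.65)²) = √(28.314063 + 0.712952) = 5.3877 km
M13: √((0.0583·111.32)² + (-0.0690·46.65)²) = √(42.119529 + 10.360995) = 7.2443 km
Maximum: M8 at 22.8814 km.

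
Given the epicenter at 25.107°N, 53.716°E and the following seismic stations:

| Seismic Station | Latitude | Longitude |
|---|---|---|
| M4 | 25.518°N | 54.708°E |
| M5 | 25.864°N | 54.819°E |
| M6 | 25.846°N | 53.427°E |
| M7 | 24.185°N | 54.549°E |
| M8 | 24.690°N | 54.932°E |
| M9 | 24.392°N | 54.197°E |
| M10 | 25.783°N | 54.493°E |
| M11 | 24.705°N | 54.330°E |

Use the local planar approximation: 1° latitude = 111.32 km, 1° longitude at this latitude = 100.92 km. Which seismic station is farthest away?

M5

Distances from 25.107°N, 53.716°E:
M4: √((0.411·111.32)² + (0.992·100.92)²) = √(2093.29309 + 10022.54069) = 110.072 km
M5: √((0.757·111.32)² + (1.103·100.92)²) = √(7101.30481 + 12390.97579) = 139.615 km
M6: √((0.739·111.32)² + (-0.289·100.92)²) = √(6767.60920 + 850.64856) = 87.283 km
M7: √((-0.922·111.32)² + (0.833·100.92)²) = √(10534.36198 + 7067.15288) = 132.671 km
M8: √((-0.417·111.32)² + (1.216·100.92)²) = √(2154.85725 + 15059.88424) = 131.205 km
M9: √((-0.715·111.32)² + (0.481·100.92)²) = √(6335.17300 + 2356.37625) = 93.228 km
M10: √((0.676·111.32)² + (0.777·100.92)²) = √(5662.91167 + 6148.88713) = 108.682 km
M11: √((-0.402·111.32)² + (0.614·100.92)²) = √(2002.61978 + 3839.64635) = 76.435 km
Maximum: M5 at 139.615 km.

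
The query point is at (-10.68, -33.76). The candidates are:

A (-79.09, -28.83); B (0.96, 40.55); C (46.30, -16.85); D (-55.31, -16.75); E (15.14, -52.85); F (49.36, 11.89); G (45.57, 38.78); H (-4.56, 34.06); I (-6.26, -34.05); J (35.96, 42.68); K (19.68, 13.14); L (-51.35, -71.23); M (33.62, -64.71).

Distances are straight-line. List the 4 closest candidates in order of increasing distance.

I, E, D, M

Distances from (-10.68, -33.76):
A: 68.59
B: 75.22
C: 59.44
D: 47.76
E: 32.11
F: 75.42
G: 91.79
H: 68.10
I: 4.43
J: 89.55
K: 55.87
L: 55.30
M: 54.04
Sorted: I (4.43) < E (32.11) < D (47.76) < M (54.04) < L (55.30) < K (55.87) < …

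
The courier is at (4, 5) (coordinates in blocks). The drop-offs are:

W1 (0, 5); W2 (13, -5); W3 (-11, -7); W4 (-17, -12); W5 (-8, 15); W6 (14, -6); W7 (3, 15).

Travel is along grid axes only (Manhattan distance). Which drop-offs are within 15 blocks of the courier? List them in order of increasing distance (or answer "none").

Distances from (4, 5):
W1: 4 blocks
W2: 19 blocks
W3: 27 blocks
W4: 38 blocks
W5: 22 blocks
W6: 21 blocks
W7: 11 blocks
Threshold 15 blocks: W1 (4 blocks), W7 (11 blocks) are within range.

W1, W7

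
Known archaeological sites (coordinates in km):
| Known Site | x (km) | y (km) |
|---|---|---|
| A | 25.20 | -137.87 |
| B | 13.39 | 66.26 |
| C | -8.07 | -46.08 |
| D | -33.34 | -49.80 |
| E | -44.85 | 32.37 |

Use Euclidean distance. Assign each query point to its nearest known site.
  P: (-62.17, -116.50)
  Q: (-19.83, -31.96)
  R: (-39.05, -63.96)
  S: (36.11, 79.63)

P→D; Q→C; R→D; S→B

P at (-62.17, -116.50):
  A: 89.95 km
  B: 197.76 km
  C: 88.80 km
  D: 72.66 km
  E: 149.87 km
  → nearest: D (72.66 km)
Q at (-19.83, -31.96):
  A: 115.09 km
  B: 103.69 km
  C: 18.38 km
  D: 22.38 km
  E: 69.02 km
  → nearest: C (18.38 km)
R at (-39.05, -63.96):
  A: 97.93 km
  B: 140.38 km
  C: 35.77 km
  D: 15.27 km
  E: 96.50 km
  → nearest: D (15.27 km)
S at (36.11, 79.63):
  A: 217.77 km
  B: 26.36 km
  C: 133.25 km
  D: 146.89 km
  E: 93.74 km
  → nearest: B (26.36 km)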